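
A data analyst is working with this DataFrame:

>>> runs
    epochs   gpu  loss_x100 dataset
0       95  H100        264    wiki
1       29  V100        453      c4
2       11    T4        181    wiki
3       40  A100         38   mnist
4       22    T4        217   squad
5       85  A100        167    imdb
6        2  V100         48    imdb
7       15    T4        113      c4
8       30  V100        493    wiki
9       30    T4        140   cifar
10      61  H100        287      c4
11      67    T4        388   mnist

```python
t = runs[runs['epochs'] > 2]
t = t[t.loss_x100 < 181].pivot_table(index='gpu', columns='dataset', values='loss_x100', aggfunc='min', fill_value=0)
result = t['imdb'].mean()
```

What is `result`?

filter rows where epochs > 2:
    epochs   gpu  loss_x100 dataset
0       95  H100        264    wiki
1       29  V100        453      c4
2       11    T4        181    wiki
3       40  A100         38   mnist
4       22    T4        217   squad
5       85  A100        167    imdb
7       15    T4        113      c4
8       30  V100        493    wiki
9       30    T4        140   cifar
10      61  H100        287      c4
11      67    T4        388   mnist
filter rows where loss_x100 < 181:
   epochs   gpu  loss_x100 dataset
3      40  A100         38   mnist
5      85  A100        167    imdb
7      15    T4        113      c4
9      30    T4        140   cifar
pivot: rows=gpu, cols=dataset, min(loss_x100):
dataset   c4  cifar  imdb  mnist
gpu                             
A100       0      0   167     38
T4       113    140     0      0
Reading off the mean of column 'imdb', we get 83.5.

83.5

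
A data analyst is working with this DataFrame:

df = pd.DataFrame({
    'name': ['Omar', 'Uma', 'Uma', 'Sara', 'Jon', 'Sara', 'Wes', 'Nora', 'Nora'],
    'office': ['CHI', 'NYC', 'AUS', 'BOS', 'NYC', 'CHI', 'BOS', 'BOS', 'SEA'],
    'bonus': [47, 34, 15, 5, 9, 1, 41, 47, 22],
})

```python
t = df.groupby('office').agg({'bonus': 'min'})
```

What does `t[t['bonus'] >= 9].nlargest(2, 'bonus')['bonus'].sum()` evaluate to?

37

group by office, min of bonus:
        bonus
office       
AUS        15
BOS         5
CHI         1
NYC         9
SEA        22
filter rows where bonus >= 9:
        bonus
office       
AUS        15
NYC         9
SEA        22
take 2 rows with largest bonus:
        bonus
office       
SEA        22
AUS        15
Reading off the sum of column 'bonus', we get 37.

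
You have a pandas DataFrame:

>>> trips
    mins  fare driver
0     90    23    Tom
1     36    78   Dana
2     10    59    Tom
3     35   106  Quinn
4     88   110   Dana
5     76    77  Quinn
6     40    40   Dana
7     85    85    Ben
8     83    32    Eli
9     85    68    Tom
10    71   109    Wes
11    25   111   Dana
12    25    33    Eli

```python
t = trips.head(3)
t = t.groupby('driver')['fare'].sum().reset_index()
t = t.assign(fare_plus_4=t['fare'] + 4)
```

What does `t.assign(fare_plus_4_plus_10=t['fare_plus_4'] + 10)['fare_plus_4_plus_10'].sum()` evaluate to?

188

take first 3 rows:
   mins  fare driver
0    90    23    Tom
1    36    78   Dana
2    10    59    Tom
group by driver, sum of fare:
driver
Dana    78
Tom     82
Name: fare, dtype: int64
reset_index():
  driver  fare
0   Dana    78
1    Tom    82
add column fare_plus_4 = t['fare'] + 4:
  driver  fare  fare_plus_4
0   Dana    78           82
1    Tom    82           86
add column fare_plus_4_plus_10 = t['fare_plus_4'] + 10:
  driver  fare  fare_plus_4  fare_plus_4_plus_10
0   Dana    78           82                   92
1    Tom    82           86                   96
The sum of column 'fare_plus_4_plus_10' is 188.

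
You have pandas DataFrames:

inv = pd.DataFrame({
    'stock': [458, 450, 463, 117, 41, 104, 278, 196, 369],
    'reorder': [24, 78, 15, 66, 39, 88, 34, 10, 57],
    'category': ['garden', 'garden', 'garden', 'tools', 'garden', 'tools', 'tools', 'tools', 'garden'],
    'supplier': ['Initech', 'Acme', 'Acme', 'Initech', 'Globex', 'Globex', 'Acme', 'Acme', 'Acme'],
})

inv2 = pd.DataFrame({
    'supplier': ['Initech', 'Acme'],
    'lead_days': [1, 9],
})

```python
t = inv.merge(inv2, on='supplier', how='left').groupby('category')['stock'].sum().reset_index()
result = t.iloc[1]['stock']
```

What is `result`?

695

merge on 'supplier' (how='left') → 9 rows:
   stock  reorder category supplier  lead_days
0    458       24   garden  Initech        1.0
1    450       78   garden     Acme        9.0
2    463       15   garden     Acme        9.0
3    117       66    tools  Initech        1.0
4     41       39   garden   Globex        NaN
5    104       88    tools   Globex        NaN
6    278       34    tools     Acme        9.0
7    196       10    tools     Acme        9.0
8    369       57   garden     Acme        9.0
group by category, sum of stock:
category
garden    1781
tools      695
Name: stock, dtype: int64
reset_index():
  category  stock
0   garden   1781
1    tools    695
Then the value at position 1, column 'stock': 695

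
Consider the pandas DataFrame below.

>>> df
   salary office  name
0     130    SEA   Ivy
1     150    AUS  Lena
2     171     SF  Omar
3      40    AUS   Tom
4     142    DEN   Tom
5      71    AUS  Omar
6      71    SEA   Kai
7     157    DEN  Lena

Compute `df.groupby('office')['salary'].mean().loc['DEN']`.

149.5

group by office, mean of salary:
office
AUS     87.0
DEN    149.5
SEA    100.5
SF     171.0
Name: salary, dtype: float64
Finally, value at index 'DEN' = 149.5.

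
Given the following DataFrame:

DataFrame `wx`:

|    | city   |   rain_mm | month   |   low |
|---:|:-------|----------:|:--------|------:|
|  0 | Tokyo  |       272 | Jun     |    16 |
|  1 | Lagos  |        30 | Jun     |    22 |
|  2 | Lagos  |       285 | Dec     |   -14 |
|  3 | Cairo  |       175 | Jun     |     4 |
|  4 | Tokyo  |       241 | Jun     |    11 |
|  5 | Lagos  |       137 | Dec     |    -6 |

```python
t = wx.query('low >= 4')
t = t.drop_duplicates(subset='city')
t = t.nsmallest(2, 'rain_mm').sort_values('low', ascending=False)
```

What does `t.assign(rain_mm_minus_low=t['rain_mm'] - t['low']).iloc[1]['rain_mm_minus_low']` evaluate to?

filter rows where low >= 4:
    city  rain_mm month  low
0  Tokyo      272   Jun   16
1  Lagos       30   Jun   22
3  Cairo      175   Jun    4
4  Tokyo      241   Jun   11
drop duplicate city (keep=first):
    city  rain_mm month  low
0  Tokyo      272   Jun   16
1  Lagos       30   Jun   22
3  Cairo      175   Jun    4
take 2 rows with smallest rain_mm:
    city  rain_mm month  low
1  Lagos       30   Jun   22
3  Cairo      175   Jun    4
sort by low descending:
    city  rain_mm month  low
1  Lagos       30   Jun   22
3  Cairo      175   Jun    4
add column rain_mm_minus_low = t['rain_mm'] - t['low']:
    city  rain_mm month  low  rain_mm_minus_low
1  Lagos       30   Jun   22                  8
3  Cairo      175   Jun    4                171
The value at position 1, column 'rain_mm_minus_low' is 171.

171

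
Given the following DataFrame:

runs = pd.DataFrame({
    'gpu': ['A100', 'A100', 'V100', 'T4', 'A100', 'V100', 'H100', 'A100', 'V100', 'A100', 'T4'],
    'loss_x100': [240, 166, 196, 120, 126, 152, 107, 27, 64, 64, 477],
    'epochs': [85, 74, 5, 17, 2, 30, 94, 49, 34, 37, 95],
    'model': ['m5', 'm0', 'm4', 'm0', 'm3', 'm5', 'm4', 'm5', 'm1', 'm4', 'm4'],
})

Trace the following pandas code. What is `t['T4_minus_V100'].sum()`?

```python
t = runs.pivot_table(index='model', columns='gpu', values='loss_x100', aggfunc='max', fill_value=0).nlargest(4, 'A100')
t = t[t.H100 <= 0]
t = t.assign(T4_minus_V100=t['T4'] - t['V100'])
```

-32

pivot: rows=model, cols=gpu, max(loss_x100):
gpu    A100  H100   T4  V100
model                       
m0      166     0  120     0
m1        0     0    0    64
m3      126     0    0     0
m4       64   107  477   196
m5      240     0    0   152
take 4 rows with largest A100:
gpu    A100  H100   T4  V100
model                       
m5      240     0    0   152
m0      166     0  120     0
m3      126     0    0     0
m4       64   107  477   196
filter rows where H100 <= 0:
gpu    A100  H100   T4  V100
model                       
m5      240     0    0   152
m0      166     0  120     0
m3      126     0    0     0
add column T4_minus_V100 = t['T4'] - t['V100']:
gpu    A100  H100   T4  V100  T4_minus_V100
model                                      
m5      240     0    0   152           -152
m0      166     0  120     0            120
m3      126     0    0     0              0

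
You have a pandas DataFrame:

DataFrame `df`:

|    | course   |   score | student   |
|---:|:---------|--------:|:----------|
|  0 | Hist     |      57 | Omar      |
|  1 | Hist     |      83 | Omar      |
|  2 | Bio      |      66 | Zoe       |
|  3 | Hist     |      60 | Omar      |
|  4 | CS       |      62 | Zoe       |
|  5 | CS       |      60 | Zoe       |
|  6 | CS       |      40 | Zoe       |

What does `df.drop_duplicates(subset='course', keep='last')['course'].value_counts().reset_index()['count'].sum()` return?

3

drop duplicate course (keep=last):
  course  score student
2    Bio     66     Zoe
3   Hist     60    Omar
6     CS     40     Zoe
value_counts of course:
course
Bio     1
Hist    1
CS      1
Name: count, dtype: int64
reset_index():
  course  count
0    Bio      1
1   Hist      1
2     CS      1
Finally, sum of column 'count' = 3.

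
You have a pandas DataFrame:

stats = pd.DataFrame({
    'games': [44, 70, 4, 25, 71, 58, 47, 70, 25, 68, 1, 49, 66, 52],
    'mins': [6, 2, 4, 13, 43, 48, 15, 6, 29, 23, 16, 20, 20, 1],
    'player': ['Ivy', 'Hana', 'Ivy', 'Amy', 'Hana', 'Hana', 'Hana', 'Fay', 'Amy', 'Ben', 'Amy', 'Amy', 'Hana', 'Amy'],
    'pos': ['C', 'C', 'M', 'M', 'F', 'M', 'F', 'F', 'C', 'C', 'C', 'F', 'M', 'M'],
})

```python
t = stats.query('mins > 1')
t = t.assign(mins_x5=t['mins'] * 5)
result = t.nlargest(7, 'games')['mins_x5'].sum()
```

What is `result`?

filter rows where mins > 1:
    games  mins player pos
0      44     6    Ivy   C
1      70     2   Hana   C
2       4     4    Ivy   M
3      25    13    Amy   M
4      71    43   Hana   F
5      58    48   Hana   M
6      47    15   Hana   F
7      70     6    Fay   F
8      25    29    Amy   C
9      68    23    Ben   C
10      1    16    Amy   C
11     49    20    Amy   F
12     66    20   Hana   M
add column mins_x5 = t['mins'] * 5:
    games  mins player pos  mins_x5
0      44     6    Ivy   C       30
1      70     2   Hana   C       10
2       4     4    Ivy   M       20
3      25    13    Amy   M       65
4      71    43   Hana   F      215
5      58    48   Hana   M      240
6      47    15   Hana   F       75
7      70     6    Fay   F       30
8      25    29    Amy   C      145
9      68    23    Ben   C      115
10      1    16    Amy   C       80
11     49    20    Amy   F      100
12     66    20   Hana   M      100
take 7 rows with largest games:
    games  mins player pos  mins_x5
4      71    43   Hana   F      215
1      70     2   Hana   C       10
7      70     6    Fay   F       30
9      68    23    Ben   C      115
12     66    20   Hana   M      100
5      58    48   Hana   M      240
11     49    20    Amy   F      100

810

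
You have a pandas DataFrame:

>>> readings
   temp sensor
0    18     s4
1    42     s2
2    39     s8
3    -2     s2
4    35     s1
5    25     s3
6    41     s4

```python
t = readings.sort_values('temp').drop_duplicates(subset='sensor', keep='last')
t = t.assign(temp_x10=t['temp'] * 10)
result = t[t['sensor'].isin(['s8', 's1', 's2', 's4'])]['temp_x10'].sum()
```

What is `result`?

sort by temp:
   temp sensor
3    -2     s2
0    18     s4
5    25     s3
4    35     s1
2    39     s8
6    41     s4
1    42     s2
drop duplicate sensor (keep=last):
   temp sensor
5    25     s3
4    35     s1
2    39     s8
6    41     s4
1    42     s2
add column temp_x10 = t['temp'] * 10:
   temp sensor  temp_x10
5    25     s3       250
4    35     s1       350
2    39     s8       390
6    41     s4       410
1    42     s2       420
filter rows where sensor in ['s8', 's1', 's2', 's4']:
   temp sensor  temp_x10
4    35     s1       350
2    39     s8       390
6    41     s4       410
1    42     s2       420
sum of column 'temp_x10' → 1570

1570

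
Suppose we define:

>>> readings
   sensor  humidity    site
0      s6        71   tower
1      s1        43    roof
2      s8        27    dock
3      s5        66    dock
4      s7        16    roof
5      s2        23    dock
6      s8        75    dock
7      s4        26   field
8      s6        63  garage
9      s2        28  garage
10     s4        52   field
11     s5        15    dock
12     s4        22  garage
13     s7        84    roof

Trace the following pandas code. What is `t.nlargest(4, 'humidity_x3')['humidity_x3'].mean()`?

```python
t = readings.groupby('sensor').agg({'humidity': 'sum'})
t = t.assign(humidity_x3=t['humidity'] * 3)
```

group by sensor, sum of humidity:
        humidity
sensor          
s1            43
s2            51
s4           100
s5            81
s6           134
s7           100
s8           102
add column humidity_x3 = t['humidity'] * 3:
        humidity  humidity_x3
sensor                       
s1            43          129
s2            51          153
s4           100          300
s5            81          243
s6           134          402
s7           100          300
s8           102          306
take 4 rows with largest humidity_x3:
        humidity  humidity_x3
sensor                       
s6           134          402
s8           102          306
s4           100          300
s7           100          300
The mean of column 'humidity_x3' is 327.0.

327.0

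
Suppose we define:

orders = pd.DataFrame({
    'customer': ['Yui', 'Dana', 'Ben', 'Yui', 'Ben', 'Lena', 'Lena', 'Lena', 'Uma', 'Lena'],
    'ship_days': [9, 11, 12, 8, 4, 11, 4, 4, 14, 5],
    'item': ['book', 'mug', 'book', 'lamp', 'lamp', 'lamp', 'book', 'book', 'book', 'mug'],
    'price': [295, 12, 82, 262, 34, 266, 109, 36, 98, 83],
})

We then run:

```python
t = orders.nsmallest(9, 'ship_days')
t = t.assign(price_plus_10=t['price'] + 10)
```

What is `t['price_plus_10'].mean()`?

141.0

take 9 rows with smallest ship_days:
  customer  ship_days  item  price
4      Ben          4  lamp     34
6     Lena          4  book    109
7     Lena          4  book     36
9     Lena          5   mug     83
3      Yui          8  lamp    262
0      Yui          9  book    295
1     Dana         11   mug     12
5     Lena         11  lamp    266
2      Ben         12  book     82
add column price_plus_10 = t['price'] + 10:
  customer  ship_days  item  price  price_plus_10
4      Ben          4  lamp     34             44
6     Lena          4  book    109            119
7     Lena          4  book     36             46
9     Lena          5   mug     83             93
3      Yui          8  lamp    262            272
0      Yui          9  book    295            305
1     Dana         11   mug     12             22
5     Lena         11  lamp    266            276
2      Ben         12  book     82             92
Then the mean of column 'price_plus_10': 141.0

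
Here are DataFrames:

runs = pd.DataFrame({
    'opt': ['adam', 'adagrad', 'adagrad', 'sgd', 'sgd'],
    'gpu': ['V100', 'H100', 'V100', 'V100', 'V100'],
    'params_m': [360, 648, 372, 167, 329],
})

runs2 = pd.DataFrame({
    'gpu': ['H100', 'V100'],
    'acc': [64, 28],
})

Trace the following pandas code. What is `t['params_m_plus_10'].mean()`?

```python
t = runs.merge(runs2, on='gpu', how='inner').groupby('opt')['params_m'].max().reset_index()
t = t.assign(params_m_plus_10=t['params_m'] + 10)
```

455.666666667

merge on 'gpu' (how='inner') → 5 rows:
       opt   gpu  params_m  acc
0     adam  V100       360   28
1  adagrad  H100       648   64
2  adagrad  V100       372   28
3      sgd  V100       167   28
4      sgd  V100       329   28
group by opt, max of params_m:
opt
adagrad    648
adam       360
sgd        329
Name: params_m, dtype: int64
reset_index():
       opt  params_m
0  adagrad       648
1     adam       360
2      sgd       329
add column params_m_plus_10 = t['params_m'] + 10:
       opt  params_m  params_m_plus_10
0  adagrad       648               658
1     adam       360               370
2      sgd       329               339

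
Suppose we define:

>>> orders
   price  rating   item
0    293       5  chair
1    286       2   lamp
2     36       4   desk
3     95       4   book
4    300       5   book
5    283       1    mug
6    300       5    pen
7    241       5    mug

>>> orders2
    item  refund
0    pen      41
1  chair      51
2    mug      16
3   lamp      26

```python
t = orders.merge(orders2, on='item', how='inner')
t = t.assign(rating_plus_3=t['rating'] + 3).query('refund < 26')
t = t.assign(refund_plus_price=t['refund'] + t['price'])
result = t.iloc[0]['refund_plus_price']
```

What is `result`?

merge on 'item' (how='inner') → 5 rows:
   price  rating   item  refund
0    293       5  chair      51
1    286       2   lamp      26
2    283       1    mug      16
3    300       5    pen      41
4    241       5    mug      16
add column rating_plus_3 = t['rating'] + 3:
   price  rating   item  refund  rating_plus_3
0    293       5  chair      51              8
1    286       2   lamp      26              5
2    283       1    mug      16              4
3    300       5    pen      41              8
4    241       5    mug      16              8
filter rows where refund < 26:
   price  rating item  refund  rating_plus_3
2    283       1  mug      16              4
4    241       5  mug      16              8
add column refund_plus_price = t['refund'] + t['price']:
   price  rating item  refund  rating_plus_3  refund_plus_price
2    283       1  mug      16              4                299
4    241       5  mug      16              8                257

299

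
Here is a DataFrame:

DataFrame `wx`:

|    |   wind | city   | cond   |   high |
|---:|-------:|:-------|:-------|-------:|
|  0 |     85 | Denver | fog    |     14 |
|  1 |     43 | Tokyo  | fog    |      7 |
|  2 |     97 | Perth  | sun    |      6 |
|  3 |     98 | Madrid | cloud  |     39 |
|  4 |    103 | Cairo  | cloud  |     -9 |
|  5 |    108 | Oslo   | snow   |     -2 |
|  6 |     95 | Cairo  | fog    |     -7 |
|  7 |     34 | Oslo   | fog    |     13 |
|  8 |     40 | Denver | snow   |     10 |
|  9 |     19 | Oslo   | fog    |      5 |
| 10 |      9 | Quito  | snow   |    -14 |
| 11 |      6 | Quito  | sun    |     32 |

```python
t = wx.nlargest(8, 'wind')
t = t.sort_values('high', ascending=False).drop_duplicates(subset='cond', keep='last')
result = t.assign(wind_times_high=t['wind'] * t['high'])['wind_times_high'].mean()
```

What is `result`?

-306.5

take 8 rows with largest wind:
   wind    city   cond  high
5   108    Oslo   snow    -2
4   103   Cairo  cloud    -9
3    98  Madrid  cloud    39
2    97   Perth    sun     6
6    95   Cairo    fog    -7
0    85  Denver    fog    14
1    43   Tokyo    fog     7
8    40  Denver   snow    10
sort by high descending:
   wind    city   cond  high
3    98  Madrid  cloud    39
0    85  Denver    fog    14
8    40  Denver   snow    10
1    43   Tokyo    fog     7
2    97   Perth    sun     6
5   108    Oslo   snow    -2
6    95   Cairo    fog    -7
4   103   Cairo  cloud    -9
drop duplicate cond (keep=last):
   wind   city   cond  high
2    97  Perth    sun     6
5   108   Oslo   snow    -2
6    95  Cairo    fog    -7
4   103  Cairo  cloud    -9
add column wind_times_high = t['wind'] * t['high']:
   wind   city   cond  high  wind_times_high
2    97  Perth    sun     6              582
5   108   Oslo   snow    -2             -216
6    95  Cairo    fog    -7             -665
4   103  Cairo  cloud    -9             -927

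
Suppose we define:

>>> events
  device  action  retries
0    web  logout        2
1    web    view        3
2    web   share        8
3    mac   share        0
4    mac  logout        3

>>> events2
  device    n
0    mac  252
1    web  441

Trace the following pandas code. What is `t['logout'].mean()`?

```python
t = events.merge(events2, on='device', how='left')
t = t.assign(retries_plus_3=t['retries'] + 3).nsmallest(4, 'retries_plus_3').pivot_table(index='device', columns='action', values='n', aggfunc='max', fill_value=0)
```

merge on 'device' (how='left') → 5 rows:
  device  action  retries    n
0    web  logout        2  441
1    web    view        3  441
2    web   share        8  441
3    mac   share        0  252
4    mac  logout        3  252
add column retries_plus_3 = t['retries'] + 3:
  device  action  retries    n  retries_plus_3
0    web  logout        2  441               5
1    web    view        3  441               6
2    web   share        8  441              11
3    mac   share        0  252               3
4    mac  logout        3  252               6
take 4 rows with smallest retries_plus_3:
  device  action  retries    n  retries_plus_3
3    mac   share        0  252               3
0    web  logout        2  441               5
1    web    view        3  441               6
4    mac  logout        3  252               6
pivot: rows=device, cols=action, max(n):
action  logout  share  view
device                     
mac        252    252     0
web        441      0   441

346.5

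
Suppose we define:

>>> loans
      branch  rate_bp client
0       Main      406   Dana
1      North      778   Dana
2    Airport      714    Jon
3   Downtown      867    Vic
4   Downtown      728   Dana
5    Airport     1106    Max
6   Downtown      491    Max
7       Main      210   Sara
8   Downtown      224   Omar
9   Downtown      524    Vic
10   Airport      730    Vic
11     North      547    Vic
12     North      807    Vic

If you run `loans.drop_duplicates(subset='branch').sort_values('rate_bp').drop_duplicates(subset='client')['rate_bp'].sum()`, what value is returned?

1987

drop duplicate branch (keep=first):
     branch  rate_bp client
0      Main      406   Dana
1     North      778   Dana
2   Airport      714    Jon
3  Downtown      867    Vic
sort by rate_bp:
     branch  rate_bp client
0      Main      406   Dana
2   Airport      714    Jon
1     North      778   Dana
3  Downtown      867    Vic
drop duplicate client (keep=first):
     branch  rate_bp client
0      Main      406   Dana
2   Airport      714    Jon
3  Downtown      867    Vic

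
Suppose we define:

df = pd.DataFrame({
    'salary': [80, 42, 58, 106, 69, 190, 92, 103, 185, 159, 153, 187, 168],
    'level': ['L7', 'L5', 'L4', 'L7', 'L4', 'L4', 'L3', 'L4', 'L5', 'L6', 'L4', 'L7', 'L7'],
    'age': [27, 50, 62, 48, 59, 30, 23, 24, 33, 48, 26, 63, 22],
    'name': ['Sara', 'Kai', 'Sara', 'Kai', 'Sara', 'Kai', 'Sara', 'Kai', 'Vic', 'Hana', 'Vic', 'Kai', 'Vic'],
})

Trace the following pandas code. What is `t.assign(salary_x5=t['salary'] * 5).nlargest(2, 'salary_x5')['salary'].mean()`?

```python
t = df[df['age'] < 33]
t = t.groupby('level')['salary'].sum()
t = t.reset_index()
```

filter rows where age < 33:
    salary level  age  name
0       80    L7   27  Sara
5      190    L4   30   Kai
6       92    L3   23  Sara
7      103    L4   24   Kai
10     153    L4   26   Vic
12     168    L7   22   Vic
group by level, sum of salary:
level
L3     92
L4    446
L7    248
Name: salary, dtype: int64
reset_index():
  level  salary
0    L3      92
1    L4     446
2    L7     248
add column salary_x5 = t['salary'] * 5:
  level  salary  salary_x5
0    L3      92        460
1    L4     446       2230
2    L7     248       1240
take 2 rows with largest salary_x5:
  level  salary  salary_x5
1    L4     446       2230
2    L7     248       1240
mean of column 'salary' → 347.0

347.0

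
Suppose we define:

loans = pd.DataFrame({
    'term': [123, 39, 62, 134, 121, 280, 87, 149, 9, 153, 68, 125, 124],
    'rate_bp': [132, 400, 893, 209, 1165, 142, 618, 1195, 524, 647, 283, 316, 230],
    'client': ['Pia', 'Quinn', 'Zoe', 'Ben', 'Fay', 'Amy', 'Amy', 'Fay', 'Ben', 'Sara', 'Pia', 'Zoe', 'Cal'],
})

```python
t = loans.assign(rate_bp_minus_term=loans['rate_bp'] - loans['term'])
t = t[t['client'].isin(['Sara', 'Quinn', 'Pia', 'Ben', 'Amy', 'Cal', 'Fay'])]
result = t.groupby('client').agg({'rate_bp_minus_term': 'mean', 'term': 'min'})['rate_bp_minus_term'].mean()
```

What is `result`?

add column rate_bp_minus_term = loans['rate_bp'] - loans['term']:
    term  rate_bp client  rate_bp_minus_term
0    123      132    Pia                   9
1     39      400  Quinn                 361
2     62      893    Zoe                 831
3    134      209    Ben                  75
4    121     1165    Fay                1044
5    280      142    Amy                -138
6     87      618    Amy                 531
7    149     1195    Fay                1046
8      9      524    Ben                 515
9    153      647   Sara                 494
10    68      283    Pia                 215
11   125      316    Zoe                 191
12   124      230    Cal                 106
filter rows where client in ['Sara', 'Quinn', 'Pia', 'Ben', 'Amy', 'Cal', 'Fay']:
    term  rate_bp client  rate_bp_minus_term
0    123      132    Pia                   9
1     39      400  Quinn                 361
3    134      209    Ben                  75
4    121     1165    Fay                1044
5    280      142    Amy                -138
6     87      618    Amy                 531
7    149     1195    Fay                1046
8      9      524    Ben                 515
9    153      647   Sara                 494
10    68      283    Pia                 215
12   124      230    Cal                 106
group by client: mean(rate_bp_minus_term), min(term):
        rate_bp_minus_term  term
client                          
Amy                  196.5    87
Ben                  295.0     9
Cal                  106.0   124
Fay                 1045.0   121
Pia                  112.0    68
Quinn                361.0    39
Sara                 494.0   153
The mean of column 'rate_bp_minus_term' is 372.785714286.

372.785714286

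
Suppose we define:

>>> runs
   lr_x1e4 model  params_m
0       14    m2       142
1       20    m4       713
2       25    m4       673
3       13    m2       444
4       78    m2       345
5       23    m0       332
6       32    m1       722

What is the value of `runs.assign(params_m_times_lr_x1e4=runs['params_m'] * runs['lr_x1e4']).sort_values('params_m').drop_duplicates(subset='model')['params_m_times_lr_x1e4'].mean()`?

add column params_m_times_lr_x1e4 = runs['params_m'] * runs['lr_x1e4']:
   lr_x1e4 model  params_m  params_m_times_lr_x1e4
0       14    m2       142                    1988
1       20    m4       713                   14260
2       25    m4       673                   16825
3       13    m2       444                    5772
4       78    m2       345                   26910
5       23    m0       332                    7636
6       32    m1       722                   23104
sort by params_m:
   lr_x1e4 model  params_m  params_m_times_lr_x1e4
0       14    m2       142                    1988
5       23    m0       332                    7636
4       78    m2       345                   26910
3       13    m2       444                    5772
2       25    m4       673                   16825
1       20    m4       713                   14260
6       32    m1       722                   23104
drop duplicate model (keep=first):
   lr_x1e4 model  params_m  params_m_times_lr_x1e4
0       14    m2       142                    1988
5       23    m0       332                    7636
2       25    m4       673                   16825
6       32    m1       722                   23104
mean of column 'params_m_times_lr_x1e4' → 12388.25

12388.25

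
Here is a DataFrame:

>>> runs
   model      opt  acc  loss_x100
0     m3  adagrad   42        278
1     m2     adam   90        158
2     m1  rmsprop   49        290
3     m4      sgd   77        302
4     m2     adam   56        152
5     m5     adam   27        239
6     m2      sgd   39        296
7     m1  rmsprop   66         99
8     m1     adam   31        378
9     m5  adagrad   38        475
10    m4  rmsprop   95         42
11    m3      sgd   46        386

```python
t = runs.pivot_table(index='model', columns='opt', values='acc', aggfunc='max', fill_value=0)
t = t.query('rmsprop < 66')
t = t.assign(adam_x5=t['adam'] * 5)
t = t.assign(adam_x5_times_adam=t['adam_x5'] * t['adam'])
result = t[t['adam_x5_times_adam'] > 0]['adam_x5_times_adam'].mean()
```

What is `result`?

22072.5

pivot: rows=model, cols=opt, max(acc):
opt    adagrad  adam  rmsprop  sgd
model                             
m1           0    31       66    0
m2           0    90        0   39
m3          42     0        0   46
m4           0     0       95   77
m5          38    27        0    0
filter rows where rmsprop < 66:
opt    adagrad  adam  rmsprop  sgd
model                             
m2           0    90        0   39
m3          42     0        0   46
m5          38    27        0    0
add column adam_x5 = t['adam'] * 5:
opt    adagrad  adam  rmsprop  sgd  adam_x5
model                                      
m2           0    90        0   39      450
m3          42     0        0   46        0
m5          38    27        0    0      135
add column adam_x5_times_adam = t['adam_x5'] * t['adam']:
opt    adagrad  adam  rmsprop  sgd  adam_x5  adam_x5_times_adam
model                                                          
m2           0    90        0   39      450               40500
m3          42     0        0   46        0                   0
m5          38    27        0    0      135                3645
filter rows where adam_x5_times_adam > 0:
opt    adagrad  adam  rmsprop  sgd  adam_x5  adam_x5_times_adam
model                                                          
m2           0    90        0   39      450               40500
m5          38    27        0    0      135                3645
The mean of column 'adam_x5_times_adam' is 22072.5.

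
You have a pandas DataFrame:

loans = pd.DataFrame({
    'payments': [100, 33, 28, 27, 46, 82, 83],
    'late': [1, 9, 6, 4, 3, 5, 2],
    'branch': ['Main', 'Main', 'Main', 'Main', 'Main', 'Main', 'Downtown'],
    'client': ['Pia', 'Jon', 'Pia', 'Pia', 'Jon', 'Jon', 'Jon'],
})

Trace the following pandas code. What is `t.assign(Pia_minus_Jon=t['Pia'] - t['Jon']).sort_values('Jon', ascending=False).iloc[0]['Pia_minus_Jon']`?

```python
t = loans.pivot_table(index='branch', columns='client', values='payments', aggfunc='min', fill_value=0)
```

pivot: rows=branch, cols=client, min(payments):
client    Jon  Pia
branch            
Downtown   83    0
Main       33   27
add column Pia_minus_Jon = t['Pia'] - t['Jon']:
client    Jon  Pia  Pia_minus_Jon
branch                           
Downtown   83    0            -83
Main       33   27             -6
sort by Jon descending:
client    Jon  Pia  Pia_minus_Jon
branch                           
Downtown   83    0            -83
Main       33   27             -6
Taking the value at position 0, column 'Pia_minus_Jon' gives -83.

-83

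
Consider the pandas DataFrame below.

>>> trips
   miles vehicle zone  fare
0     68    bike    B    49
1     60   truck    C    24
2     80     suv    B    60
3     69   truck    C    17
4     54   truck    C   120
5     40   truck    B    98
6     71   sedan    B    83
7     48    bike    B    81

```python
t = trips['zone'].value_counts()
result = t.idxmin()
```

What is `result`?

C

value_counts of zone:
zone
B    5
C    3
Name: count, dtype: int64
Hence C.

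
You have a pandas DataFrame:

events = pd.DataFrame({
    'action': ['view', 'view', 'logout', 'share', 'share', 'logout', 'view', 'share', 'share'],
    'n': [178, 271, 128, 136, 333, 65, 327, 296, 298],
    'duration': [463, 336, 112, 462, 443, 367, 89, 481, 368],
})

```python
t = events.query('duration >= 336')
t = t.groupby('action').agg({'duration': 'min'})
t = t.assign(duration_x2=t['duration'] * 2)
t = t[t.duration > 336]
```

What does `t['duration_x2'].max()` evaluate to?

736

filter rows where duration >= 336:
   action    n  duration
0    view  178       463
1    view  271       336
3   share  136       462
4   share  333       443
5  logout   65       367
7   share  296       481
8   share  298       368
group by action, min of duration:
        duration
action          
logout       367
share        368
view         336
add column duration_x2 = t['duration'] * 2:
        duration  duration_x2
action                       
logout       367          734
share        368          736
view         336          672
filter rows where duration > 336:
        duration  duration_x2
action                       
logout       367          734
share        368          736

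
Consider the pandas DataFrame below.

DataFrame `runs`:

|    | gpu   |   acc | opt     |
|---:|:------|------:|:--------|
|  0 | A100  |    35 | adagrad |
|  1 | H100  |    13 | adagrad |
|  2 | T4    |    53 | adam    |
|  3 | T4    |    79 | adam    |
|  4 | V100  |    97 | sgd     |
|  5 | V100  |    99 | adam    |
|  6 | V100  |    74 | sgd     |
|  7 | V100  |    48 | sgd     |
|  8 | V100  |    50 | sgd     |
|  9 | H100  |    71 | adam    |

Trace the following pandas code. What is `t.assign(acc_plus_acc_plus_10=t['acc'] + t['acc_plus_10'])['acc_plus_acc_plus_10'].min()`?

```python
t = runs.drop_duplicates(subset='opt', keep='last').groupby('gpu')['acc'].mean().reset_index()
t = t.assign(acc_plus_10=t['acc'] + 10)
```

94.0

drop duplicate opt (keep=last):
    gpu  acc      opt
1  H100   13  adagrad
8  V100   50      sgd
9  H100   71     adam
group by gpu, mean of acc:
gpu
H100    42.0
V100    50.0
Name: acc, dtype: float64
reset_index():
    gpu   acc
0  H100  42.0
1  V100  50.0
add column acc_plus_10 = t['acc'] + 10:
    gpu   acc  acc_plus_10
0  H100  42.0         52.0
1  V100  50.0         60.0
add column acc_plus_acc_plus_10 = t['acc'] + t['acc_plus_10']:
    gpu   acc  acc_plus_10  acc_plus_acc_plus_10
0  H100  42.0         52.0                  94.0
1  V100  50.0         60.0                 110.0
min of column 'acc_plus_acc_plus_10' → 94.0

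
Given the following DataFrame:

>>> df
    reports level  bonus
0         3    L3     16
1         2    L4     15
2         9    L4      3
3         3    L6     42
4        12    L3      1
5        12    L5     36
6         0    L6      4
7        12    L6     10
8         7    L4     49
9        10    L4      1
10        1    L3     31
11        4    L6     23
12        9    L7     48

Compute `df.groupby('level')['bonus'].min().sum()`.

group by level, min of bonus:
level
L3     1
L4     1
L5    36
L6     4
L7    48
Name: bonus, dtype: int64
The sum of the resulting series is 90.

90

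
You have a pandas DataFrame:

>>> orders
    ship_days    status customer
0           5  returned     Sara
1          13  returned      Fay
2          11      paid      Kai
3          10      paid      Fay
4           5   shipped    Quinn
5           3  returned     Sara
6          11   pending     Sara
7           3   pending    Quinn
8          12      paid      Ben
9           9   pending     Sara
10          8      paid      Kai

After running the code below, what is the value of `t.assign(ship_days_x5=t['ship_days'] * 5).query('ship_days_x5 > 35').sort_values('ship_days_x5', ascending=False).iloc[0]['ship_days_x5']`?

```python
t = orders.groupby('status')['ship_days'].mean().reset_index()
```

group by status, mean of ship_days:
status
paid        10.250000
pending      7.666667
returned     7.000000
shipped      5.000000
Name: ship_days, dtype: float64
reset_index():
     status  ship_days
0      paid  10.250000
1   pending   7.666667
2  returned   7.000000
3   shipped   5.000000
add column ship_days_x5 = t['ship_days'] * 5:
     status  ship_days  ship_days_x5
0      paid  10.250000     51.250000
1   pending   7.666667     38.333333
2  returned   7.000000     35.000000
3   shipped   5.000000     25.000000
filter rows where ship_days_x5 > 35:
    status  ship_days  ship_days_x5
0     paid  10.250000     51.250000
1  pending   7.666667     38.333333
sort by ship_days_x5 descending:
    status  ship_days  ship_days_x5
0     paid  10.250000     51.250000
1  pending   7.666667     38.333333

51.25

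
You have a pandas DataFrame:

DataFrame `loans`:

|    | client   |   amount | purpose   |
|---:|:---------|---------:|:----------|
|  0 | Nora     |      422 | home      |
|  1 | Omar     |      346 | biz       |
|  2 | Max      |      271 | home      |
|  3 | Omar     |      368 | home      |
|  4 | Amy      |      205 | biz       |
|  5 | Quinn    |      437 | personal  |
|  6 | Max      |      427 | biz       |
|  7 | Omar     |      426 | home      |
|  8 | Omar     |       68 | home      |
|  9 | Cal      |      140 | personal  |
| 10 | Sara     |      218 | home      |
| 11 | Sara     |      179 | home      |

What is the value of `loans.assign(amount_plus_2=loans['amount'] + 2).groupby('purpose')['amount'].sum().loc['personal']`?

add column amount_plus_2 = loans['amount'] + 2:
   client  amount   purpose  amount_plus_2
0    Nora     422      home            424
1    Omar     346       biz            348
2     Max     271      home            273
3    Omar     368      home            370
4     Amy     205       biz            207
5   Quinn     437  personal            439
6     Max     427       biz            429
7    Omar     426      home            428
8    Omar      68      home             70
9     Cal     140  personal            142
10   Sara     218      home            220
11   Sara     179      home            181
group by purpose, sum of amount:
purpose
biz          978
home        1952
personal     577
Name: amount, dtype: int64
So loc['personal'] = 577.

577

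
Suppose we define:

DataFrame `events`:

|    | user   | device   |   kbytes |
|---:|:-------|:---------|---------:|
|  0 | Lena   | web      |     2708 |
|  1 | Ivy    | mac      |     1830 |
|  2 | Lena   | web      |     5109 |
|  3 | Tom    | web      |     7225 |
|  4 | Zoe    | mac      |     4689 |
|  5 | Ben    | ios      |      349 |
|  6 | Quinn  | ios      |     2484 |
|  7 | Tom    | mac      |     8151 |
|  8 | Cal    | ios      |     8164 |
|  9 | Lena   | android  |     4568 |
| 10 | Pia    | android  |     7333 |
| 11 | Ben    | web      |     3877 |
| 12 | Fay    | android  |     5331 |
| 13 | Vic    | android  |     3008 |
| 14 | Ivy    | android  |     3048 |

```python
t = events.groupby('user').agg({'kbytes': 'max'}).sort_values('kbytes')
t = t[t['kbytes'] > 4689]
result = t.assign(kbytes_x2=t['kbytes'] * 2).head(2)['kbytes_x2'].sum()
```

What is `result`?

group by user, max of kbytes:
       kbytes
user         
Ben      3877
Cal      8164
Fay      5331
Ivy      3048
Lena     5109
Pia      7333
Quinn    2484
Tom      8151
Vic      3008
Zoe      4689
sort by kbytes:
       kbytes
user         
Quinn    2484
Vic      3008
Ivy      3048
Ben      3877
Zoe      4689
Lena     5109
Fay      5331
Pia      7333
Tom      8151
Cal      8164
filter rows where kbytes > 4689:
      kbytes
user        
Lena    5109
Fay     5331
Pia     7333
Tom     8151
Cal     8164
add column kbytes_x2 = t['kbytes'] * 2:
      kbytes  kbytes_x2
user                   
Lena    5109      10218
Fay     5331      10662
Pia     7333      14666
Tom     8151      16302
Cal     8164      16328
take first 2 rows:
      kbytes  kbytes_x2
user                   
Lena    5109      10218
Fay     5331      10662
Hence 20880.

20880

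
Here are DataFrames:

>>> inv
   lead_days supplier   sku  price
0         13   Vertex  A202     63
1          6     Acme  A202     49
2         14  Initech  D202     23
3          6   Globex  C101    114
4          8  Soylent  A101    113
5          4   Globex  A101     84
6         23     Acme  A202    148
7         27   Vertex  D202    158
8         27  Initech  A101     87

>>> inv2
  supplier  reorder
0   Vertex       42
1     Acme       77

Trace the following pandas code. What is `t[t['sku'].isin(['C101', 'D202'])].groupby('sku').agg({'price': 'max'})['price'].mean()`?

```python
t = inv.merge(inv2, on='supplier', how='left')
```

merge on 'supplier' (how='left') → 9 rows:
   lead_days supplier   sku  price  reorder
0         13   Vertex  A202     63     42.0
1          6     Acme  A202     49     77.0
2         14  Initech  D202     23      NaN
3          6   Globex  C101    114      NaN
4          8  Soylent  A101    113      NaN
5          4   Globex  A101     84      NaN
6         23     Acme  A202    148     77.0
7         27   Vertex  D202    158     42.0
8         27  Initech  A101     87      NaN
filter rows where sku in ['C101', 'D202']:
   lead_days supplier   sku  price  reorder
2         14  Initech  D202     23      NaN
3          6   Globex  C101    114      NaN
7         27   Vertex  D202    158     42.0
group by sku, max of price:
      price
sku        
C101    114
D202    158
Then the mean of column 'price': 136.0

136.0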